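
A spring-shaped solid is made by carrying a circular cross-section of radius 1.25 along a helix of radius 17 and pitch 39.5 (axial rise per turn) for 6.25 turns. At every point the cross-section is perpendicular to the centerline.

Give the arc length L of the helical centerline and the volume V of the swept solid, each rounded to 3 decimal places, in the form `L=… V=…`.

2πR = 2π·17 = 106.814150
per-turn = √(106.814150² + 39.5²) = √(11409.2627 + 1560.25) = √12969.5127 = 113.883768
L = 6.25 × 113.883768 = 711.773552
V = π·1.25² × L = 4.908739 × 711.773552 = 3493.910253

L=711.774 V=3493.910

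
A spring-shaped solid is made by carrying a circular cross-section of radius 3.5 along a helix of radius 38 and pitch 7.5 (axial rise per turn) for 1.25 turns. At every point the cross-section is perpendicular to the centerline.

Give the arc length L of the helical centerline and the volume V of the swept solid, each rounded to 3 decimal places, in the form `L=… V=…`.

L=298.599 V=11491.417

2πR = 2π·38 = 238.761042
per-turn = √(238.761042² + 7.5²) = √(57006.8350 + 56.25) = √57063.0850 = 238.878808
L = 1.25 × 238.878808 = 298.598510
V = π·3.5² × L = 38.484510 × 298.598510 = 11491.417357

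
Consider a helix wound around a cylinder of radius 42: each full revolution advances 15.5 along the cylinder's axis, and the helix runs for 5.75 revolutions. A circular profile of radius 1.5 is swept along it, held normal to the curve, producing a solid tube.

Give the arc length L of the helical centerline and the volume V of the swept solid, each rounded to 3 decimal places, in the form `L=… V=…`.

L=1520.004 V=10744.278

2πR = 2π·42 = 263.893783
per-turn = √(263.893783² + 15.5²) = √(69639.9287 + 240.25) = √69880.1787 = 264.348593
L = 5.75 × 264.348593 = 1520.004410
V = π·1.5² × L = 7.068583 × 1520.004410 = 10744.278049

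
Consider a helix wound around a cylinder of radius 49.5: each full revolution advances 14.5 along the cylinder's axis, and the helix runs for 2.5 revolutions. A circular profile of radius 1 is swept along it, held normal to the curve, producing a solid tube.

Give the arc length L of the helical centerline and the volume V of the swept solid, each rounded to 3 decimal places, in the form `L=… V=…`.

L=778.389 V=2445.380

2πR = 2π·49.5 = 311.017673
per-turn = √(311.017673² + 14.5²) = √(96731.9927 + 210.25) = √96942.2427 = 311.355493
L = 2.5 × 311.355493 = 778.388731
V = π·1² × L = 3.141593 × 778.388731 = 2445.380320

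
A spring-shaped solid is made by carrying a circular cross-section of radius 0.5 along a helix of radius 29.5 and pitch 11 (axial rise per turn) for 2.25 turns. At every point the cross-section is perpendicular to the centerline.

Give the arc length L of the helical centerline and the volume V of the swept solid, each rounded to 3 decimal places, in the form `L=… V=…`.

L=417.780 V=328.124

2πR = 2π·29.5 = 185.353967
per-turn = √(185.353967² + 11²) = √(34356.0929 + 121) = √34477.0929 = 185.680082
L = 2.25 × 185.680082 = 417.780185
V = π·0.5² × L = 0.785398 × 417.780185 = 328.123790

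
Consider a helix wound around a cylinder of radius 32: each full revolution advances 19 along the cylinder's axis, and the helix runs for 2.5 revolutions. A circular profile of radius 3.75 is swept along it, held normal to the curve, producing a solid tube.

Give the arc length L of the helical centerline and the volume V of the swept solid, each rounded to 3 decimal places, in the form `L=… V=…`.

2πR = 2π·32 = 201.061930
per-turn = √(201.061930² + 19²) = √(40425.8996 + 361) = √40786.8996 = 201.957668
L = 2.5 × 201.957668 = 504.894170
V = π·3.75² × L = 44.178647 × 504.894170 = 22305.541143

L=504.894 V=22305.541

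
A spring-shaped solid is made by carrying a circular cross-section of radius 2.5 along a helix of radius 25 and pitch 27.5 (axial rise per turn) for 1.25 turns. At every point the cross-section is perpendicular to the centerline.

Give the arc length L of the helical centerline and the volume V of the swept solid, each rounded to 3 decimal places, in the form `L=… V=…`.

2πR = 2π·25 = 157.079633
per-turn = √(157.079633² + 27.5²) = √(24674.0110 + 756.25) = √25430.2610 = 159.468683
L = 1.25 × 159.468683 = 199.335854
V = π·2.5² × L = 19.634954 × 199.335854 = 3913.950347

L=199.336 V=3913.950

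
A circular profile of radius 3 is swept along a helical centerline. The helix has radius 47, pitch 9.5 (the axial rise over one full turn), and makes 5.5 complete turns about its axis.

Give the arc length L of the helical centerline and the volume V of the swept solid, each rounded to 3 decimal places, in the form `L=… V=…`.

2πR = 2π·47 = 295.309709
per-turn = √(295.309709² + 9.5²) = √(87207.8245 + 90.25) = √87298.0745 = 295.462476
L = 5.5 × 295.462476 = 1625.043616
V = π·3² × L = 28.274334 × 1625.043616 = 45947.025767

L=1625.044 V=45947.026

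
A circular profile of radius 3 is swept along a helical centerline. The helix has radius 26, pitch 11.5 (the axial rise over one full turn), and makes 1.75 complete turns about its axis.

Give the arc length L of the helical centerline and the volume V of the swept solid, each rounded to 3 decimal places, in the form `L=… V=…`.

L=286.592 V=8103.209

2πR = 2π·26 = 163.362818
per-turn = √(163.362818² + 11.5²) = √(26687.4103 + 132.25) = √26819.6603 = 163.767092
L = 1.75 × 163.767092 = 286.592410
V = π·3² × L = 28.274334 × 286.592410 = 8103.209498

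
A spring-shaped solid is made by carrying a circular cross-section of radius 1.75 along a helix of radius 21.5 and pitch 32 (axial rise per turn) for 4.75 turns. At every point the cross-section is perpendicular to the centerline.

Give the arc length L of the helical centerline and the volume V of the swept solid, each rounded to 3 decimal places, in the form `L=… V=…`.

L=659.428 V=6344.437

2πR = 2π·21.5 = 135.088484
per-turn = √(135.088484² + 32²) = √(18248.8985 + 1024) = √19272.8985 = 138.826865
L = 4.75 × 138.826865 = 659.427610
V = π·1.75² × L = 9.621128 × 659.427610 = 6344.437117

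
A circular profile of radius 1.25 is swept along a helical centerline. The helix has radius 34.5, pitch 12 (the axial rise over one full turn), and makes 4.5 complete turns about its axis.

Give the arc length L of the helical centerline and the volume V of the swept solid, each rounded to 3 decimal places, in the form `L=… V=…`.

L=976.958 V=4795.632

2πR = 2π·34.5 = 216.769893
per-turn = √(216.769893² + 12²) = √(46989.1866 + 144) = √47133.1866 = 217.101788
L = 4.5 × 217.101788 = 976.958048
V = π·1.25² × L = 4.908739 × 976.958048 = 4795.631604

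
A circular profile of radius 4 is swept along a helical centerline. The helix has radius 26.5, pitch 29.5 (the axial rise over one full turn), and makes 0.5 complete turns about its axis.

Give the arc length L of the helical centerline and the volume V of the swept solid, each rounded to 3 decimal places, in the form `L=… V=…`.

L=84.549 V=4249.884

2πR = 2π·26.5 = 166.504411
per-turn = √(166.504411² + 29.5²) = √(27723.7188 + 870.25) = √28593.9688 = 169.097513
L = 0.5 × 169.097513 = 84.548756
V = π·4² × L = 50.265482 × 84.548756 = 4249.884026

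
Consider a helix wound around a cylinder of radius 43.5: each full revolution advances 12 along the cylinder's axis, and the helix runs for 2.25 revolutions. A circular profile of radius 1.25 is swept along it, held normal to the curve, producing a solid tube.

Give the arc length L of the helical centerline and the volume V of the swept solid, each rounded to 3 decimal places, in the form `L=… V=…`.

2πR = 2π·43.5 = 273.318561
per-turn = √(273.318561² + 12²) = √(74703.0357 + 144) = √74847.0357 = 273.581863
L = 2.25 × 273.581863 = 615.559192
V = π·1.25² × L = 4.908739 × 615.559192 = 3021.619116

L=615.559 V=3021.619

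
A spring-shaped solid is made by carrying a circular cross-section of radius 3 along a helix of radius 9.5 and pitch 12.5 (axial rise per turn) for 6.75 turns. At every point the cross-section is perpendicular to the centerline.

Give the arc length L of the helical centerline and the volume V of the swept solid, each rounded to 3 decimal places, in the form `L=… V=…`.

L=411.649 V=11639.105

2πR = 2π·9.5 = 59.690260
per-turn = √(59.690260² + 12.5²) = √(3562.9272 + 156.25) = √3719.1772 = 60.985057
L = 6.75 × 60.985057 = 411.649135
V = π·3² × L = 28.274334 × 411.649135 = 11639.105096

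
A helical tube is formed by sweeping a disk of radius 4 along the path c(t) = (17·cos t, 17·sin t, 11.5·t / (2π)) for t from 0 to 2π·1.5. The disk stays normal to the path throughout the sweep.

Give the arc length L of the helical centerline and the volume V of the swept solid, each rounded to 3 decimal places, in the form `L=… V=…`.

2πR = 2π·17 = 106.814150
per-turn = √(106.814150² + 11.5²) = √(11409.2627 + 132.25) = √11541.5127 = 107.431432
L = 1.5 × 107.431432 = 161.147149
V = π·4² × L = 50.265482 × 161.147149 = 8100.139178

L=161.147 V=8100.139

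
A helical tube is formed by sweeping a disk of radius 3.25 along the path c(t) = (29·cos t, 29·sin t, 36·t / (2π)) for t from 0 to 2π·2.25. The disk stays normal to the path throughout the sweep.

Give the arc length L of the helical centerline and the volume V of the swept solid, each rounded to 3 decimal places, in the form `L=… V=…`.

2πR = 2π·29 = 182.212374
per-turn = √(182.212374² + 36²) = √(33201.3492 + 1296) = √34497.3492 = 185.734620
L = 2.25 × 185.734620 = 417.902896
V = π·3.25² × L = 33.183072 × 417.902896 = 13867.302050

L=417.903 V=13867.302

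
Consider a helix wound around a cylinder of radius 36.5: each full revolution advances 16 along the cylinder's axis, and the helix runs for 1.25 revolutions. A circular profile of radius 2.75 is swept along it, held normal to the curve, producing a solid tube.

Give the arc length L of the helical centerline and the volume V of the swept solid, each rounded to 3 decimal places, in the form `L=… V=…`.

L=287.367 V=6827.353

2πR = 2π·36.5 = 229.336264
per-turn = √(229.336264² + 16²) = √(52595.1219 + 256) = √52851.1219 = 229.893719
L = 1.25 × 229.893719 = 287.367148
V = π·2.75² × L = 23.758294 × 287.367148 = 6827.353321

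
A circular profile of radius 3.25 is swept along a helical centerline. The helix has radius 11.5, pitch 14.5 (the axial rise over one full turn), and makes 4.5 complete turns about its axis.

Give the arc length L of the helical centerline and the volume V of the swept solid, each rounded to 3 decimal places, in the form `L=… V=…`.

L=331.637 V=11004.741

2πR = 2π·11.5 = 72.256631
per-turn = √(72.256631² + 14.5²) = √(5221.0207 + 210.25) = √5431.2707 = 73.697155
L = 4.5 × 73.697155 = 331.637200
V = π·3.25² × L = 33.183072 × 331.637200 = 11004.741210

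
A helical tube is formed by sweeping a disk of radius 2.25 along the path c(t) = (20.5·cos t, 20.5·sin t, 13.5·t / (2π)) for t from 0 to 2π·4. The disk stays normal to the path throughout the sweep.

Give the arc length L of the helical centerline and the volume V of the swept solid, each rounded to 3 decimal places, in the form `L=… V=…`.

2πR = 2π·20.5 = 128.805299
per-turn = √(128.805299² + 13.5²) = √(16590.8050 + 182.25) = √16773.0550 = 129.510830
L = 4 × 129.510830 = 518.043319
V = π·2.25² × L = 15.904313 × 518.043319 = 8239.122988

L=518.043 V=8239.123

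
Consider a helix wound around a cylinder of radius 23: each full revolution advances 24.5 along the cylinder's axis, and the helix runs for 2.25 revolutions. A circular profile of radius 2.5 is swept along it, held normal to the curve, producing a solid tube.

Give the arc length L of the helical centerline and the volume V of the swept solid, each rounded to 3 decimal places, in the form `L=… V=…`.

2πR = 2π·23 = 144.513262
per-turn = √(144.513262² + 24.5²) = √(20884.0829 + 600.25) = √21484.3329 = 146.575349
L = 2.25 × 146.575349 = 329.794535
V = π·2.5² × L = 19.634954 × 329.794535 = 6475.500554

L=329.795 V=6475.501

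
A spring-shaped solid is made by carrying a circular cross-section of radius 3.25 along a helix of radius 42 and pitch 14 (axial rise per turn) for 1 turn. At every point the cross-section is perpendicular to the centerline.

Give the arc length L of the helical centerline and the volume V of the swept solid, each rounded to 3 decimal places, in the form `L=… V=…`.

L=264.265 V=8769.121

2πR = 2π·42 = 263.893783
per-turn = √(263.893783² + 14²) = √(69639.9287 + 196) = √69835.9287 = 264.264884
L = 1 × 264.264884 = 264.264884
V = π·3.25² × L = 33.183072 × 264.264884 = 8769.120763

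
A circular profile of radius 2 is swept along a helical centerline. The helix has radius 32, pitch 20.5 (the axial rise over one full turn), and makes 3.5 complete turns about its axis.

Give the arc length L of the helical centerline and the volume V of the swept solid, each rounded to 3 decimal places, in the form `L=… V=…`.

2πR = 2π·32 = 201.061930
per-turn = √(201.061930² + 20.5²) = √(40425.8996 + 420.25) = √40846.1496 = 202.104304
L = 3.5 × 202.104304 = 707.365063
V = π·2² × L = 12.566371 × 707.365063 = 8889.011546

L=707.365 V=8889.012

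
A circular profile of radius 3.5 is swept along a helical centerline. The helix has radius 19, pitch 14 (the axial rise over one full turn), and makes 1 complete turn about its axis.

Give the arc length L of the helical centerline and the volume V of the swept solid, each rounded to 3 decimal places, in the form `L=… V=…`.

L=120.199 V=4625.785

2πR = 2π·19 = 119.380521
per-turn = √(119.380521² + 14²) = √(14251.7088 + 196) = √14447.7088 = 120.198622
L = 1 × 120.198622 = 120.198622
V = π·3.5² × L = 38.484510 × 120.198622 = 4625.785075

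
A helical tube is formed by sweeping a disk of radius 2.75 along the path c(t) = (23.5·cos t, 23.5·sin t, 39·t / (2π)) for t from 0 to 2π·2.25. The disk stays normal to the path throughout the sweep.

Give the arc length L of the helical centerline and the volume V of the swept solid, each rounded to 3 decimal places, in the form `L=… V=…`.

L=343.617 V=8163.748

2πR = 2π·23.5 = 147.654855
per-turn = √(147.654855² + 39²) = √(21801.9561 + 1521) = √23322.9561 = 152.718552
L = 2.25 × 152.718552 = 343.616742
V = π·2.75² × L = 23.758294 × 343.616742 = 8163.747731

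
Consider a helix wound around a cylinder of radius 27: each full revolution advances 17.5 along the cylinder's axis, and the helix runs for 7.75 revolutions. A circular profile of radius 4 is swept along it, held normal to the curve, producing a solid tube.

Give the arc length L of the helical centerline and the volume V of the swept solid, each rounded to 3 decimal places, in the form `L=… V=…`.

L=1321.733 V=66437.561

2πR = 2π·27 = 169.646003
per-turn = √(169.646003² + 17.5²) = √(28779.7664 + 306.25) = √29086.0164 = 170.546230
L = 7.75 × 170.546230 = 1321.733279
V = π·4² × L = 50.265482 × 1321.733279 = 66437.560972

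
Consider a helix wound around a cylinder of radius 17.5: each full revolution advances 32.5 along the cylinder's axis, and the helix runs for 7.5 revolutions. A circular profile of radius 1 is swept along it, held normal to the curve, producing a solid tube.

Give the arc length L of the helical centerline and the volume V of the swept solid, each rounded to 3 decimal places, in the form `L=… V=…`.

2πR = 2π·17.5 = 109.955743
per-turn = √(109.955743² + 32.5²) = √(12090.2654 + 1056.25) = √13146.5154 = 114.658255
L = 7.5 × 114.658255 = 859.936911
V = π·1² × L = 3.141593 × 859.936911 = 2701.571482

L=859.937 V=2701.571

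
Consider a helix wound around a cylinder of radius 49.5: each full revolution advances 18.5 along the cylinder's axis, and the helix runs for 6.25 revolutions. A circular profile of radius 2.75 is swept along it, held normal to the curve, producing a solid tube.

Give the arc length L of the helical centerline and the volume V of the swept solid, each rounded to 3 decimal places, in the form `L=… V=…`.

L=1947.296 V=46264.437

2πR = 2π·49.5 = 311.017673
per-turn = √(311.017673² + 18.5²) = √(96731.9927 + 342.25) = √97074.2427 = 311.567397
L = 6.25 × 311.567397 = 1947.296230
V = π·2.75² × L = 23.758294 × 1947.296230 = 46264.437196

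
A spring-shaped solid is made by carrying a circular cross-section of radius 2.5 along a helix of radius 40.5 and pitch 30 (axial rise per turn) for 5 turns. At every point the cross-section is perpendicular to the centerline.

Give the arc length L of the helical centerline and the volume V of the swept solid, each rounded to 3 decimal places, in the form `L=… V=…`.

2πR = 2π·40.5 = 254.469005
per-turn = √(254.469005² + 30²) = √(64754.4745 + 900) = √65654.4745 = 256.231291
L = 5 × 256.231291 = 1281.156455
V = π·2.5² × L = 19.634954 × 1281.156455 = 25155.448167

L=1281.156 V=25155.448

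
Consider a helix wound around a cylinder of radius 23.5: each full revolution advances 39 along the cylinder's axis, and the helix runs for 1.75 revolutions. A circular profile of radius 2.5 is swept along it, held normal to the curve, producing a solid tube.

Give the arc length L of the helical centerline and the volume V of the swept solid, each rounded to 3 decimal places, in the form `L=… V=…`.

L=267.257 V=5247.588

2πR = 2π·23.5 = 147.654855
per-turn = √(147.654855² + 39²) = √(21801.9561 + 1521) = √23322.9561 = 152.718552
L = 1.75 × 152.718552 = 267.257466
V = π·2.5² × L = 19.634954 × 267.257466 = 5247.588073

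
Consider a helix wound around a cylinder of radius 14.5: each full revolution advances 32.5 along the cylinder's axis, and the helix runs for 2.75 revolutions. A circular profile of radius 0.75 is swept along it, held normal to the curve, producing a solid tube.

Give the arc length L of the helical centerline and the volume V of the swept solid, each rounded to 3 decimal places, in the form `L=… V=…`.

L=266.006 V=470.071

2πR = 2π·14.5 = 91.106187
per-turn = √(91.106187² + 32.5²) = √(8300.3373 + 1056.25) = √9356.5873 = 96.729454
L = 2.75 × 96.729454 = 266.005999
V = π·0.75² × L = 1.767146 × 266.005999 = 470.071402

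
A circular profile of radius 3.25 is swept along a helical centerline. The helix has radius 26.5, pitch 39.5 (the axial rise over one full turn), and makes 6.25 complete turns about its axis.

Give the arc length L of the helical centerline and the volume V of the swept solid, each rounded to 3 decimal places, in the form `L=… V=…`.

L=1069.535 V=35490.456

2πR = 2π·26.5 = 166.504411
per-turn = √(166.504411² + 39.5²) = √(27723.7188 + 1560.25) = √29283.9688 = 171.125594
L = 6.25 × 171.125594 = 1069.534960
V = π·3.25² × L = 33.183072 × 1069.534960 = 35490.456002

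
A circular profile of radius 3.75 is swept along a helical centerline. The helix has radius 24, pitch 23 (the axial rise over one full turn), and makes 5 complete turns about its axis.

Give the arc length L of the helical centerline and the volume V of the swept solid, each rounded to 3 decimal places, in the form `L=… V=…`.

L=762.702 V=33695.139

2πR = 2π·24 = 150.796447
per-turn = √(150.796447² + 23²) = √(22739.5685 + 529) = √23268.5685 = 152.540383
L = 5 × 152.540383 = 762.701917
V = π·3.75² × L = 44.178647 × 762.701917 = 33695.138502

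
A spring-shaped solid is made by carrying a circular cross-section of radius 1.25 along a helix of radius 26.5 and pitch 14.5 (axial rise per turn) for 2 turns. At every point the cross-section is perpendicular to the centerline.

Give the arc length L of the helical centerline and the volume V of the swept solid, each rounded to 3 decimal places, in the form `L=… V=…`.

L=334.269 V=1640.840

2πR = 2π·26.5 = 166.504411
per-turn = √(166.504411² + 14.5²) = √(27723.7188 + 210.25) = √27933.9688 = 167.134583
L = 2 × 167.134583 = 334.269166
V = π·1.25² × L = 4.908739 × 334.269166 = 1640.839929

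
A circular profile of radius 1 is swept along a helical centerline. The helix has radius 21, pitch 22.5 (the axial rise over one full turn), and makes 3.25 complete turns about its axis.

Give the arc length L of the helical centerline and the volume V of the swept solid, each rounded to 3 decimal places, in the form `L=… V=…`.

L=435.017 V=1366.648

2πR = 2π·21 = 131.946891
per-turn = √(131.946891² + 22.5²) = √(17409.9822 + 506.25) = √17916.2322 = 133.851530
L = 3.25 × 133.851530 = 435.017473
V = π·1² × L = 3.141593 × 435.017473 = 1366.647699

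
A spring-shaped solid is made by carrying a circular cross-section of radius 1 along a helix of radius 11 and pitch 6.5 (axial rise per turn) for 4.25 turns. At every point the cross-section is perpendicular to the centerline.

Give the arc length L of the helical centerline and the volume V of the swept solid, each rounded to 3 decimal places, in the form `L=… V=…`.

L=295.035 V=926.880

2πR = 2π·11 = 69.115038
per-turn = √(69.115038² + 6.5²) = √(4776.8885 + 42.25) = √4819.1385 = 69.420015
L = 4.25 × 69.420015 = 295.035065
V = π·1² × L = 3.141593 × 295.035065 = 926.879993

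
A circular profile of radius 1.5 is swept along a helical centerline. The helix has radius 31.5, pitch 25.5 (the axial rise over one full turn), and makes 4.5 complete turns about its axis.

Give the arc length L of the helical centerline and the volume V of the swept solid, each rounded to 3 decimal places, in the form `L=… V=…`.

L=898.003 V=6347.611

2πR = 2π·31.5 = 197.920337
per-turn = √(197.920337² + 25.5²) = √(39172.4599 + 650.25) = √39822.7099 = 199.556282
L = 4.5 × 199.556282 = 898.003271
V = π·1.5² × L = 7.068583 × 898.003271 = 6347.611078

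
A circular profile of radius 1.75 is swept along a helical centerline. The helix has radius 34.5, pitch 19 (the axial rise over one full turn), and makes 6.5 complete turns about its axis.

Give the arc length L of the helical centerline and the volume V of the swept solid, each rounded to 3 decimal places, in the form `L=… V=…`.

L=1414.406 V=13608.184

2πR = 2π·34.5 = 216.769893
per-turn = √(216.769893² + 19²) = √(46989.1866 + 361) = √47350.1866 = 217.600980
L = 6.5 × 217.600980 = 1414.406371
V = π·1.75² × L = 9.621128 × 1414.406371 = 13608.184033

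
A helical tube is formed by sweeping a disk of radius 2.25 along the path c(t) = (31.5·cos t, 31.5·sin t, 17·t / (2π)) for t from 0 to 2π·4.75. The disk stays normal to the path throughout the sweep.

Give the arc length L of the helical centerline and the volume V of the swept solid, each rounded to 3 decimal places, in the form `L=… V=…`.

2πR = 2π·31.5 = 197.920337
per-turn = √(197.920337² + 17²) = √(39172.4599 + 289) = √39461.4599 = 198.649087
L = 4.75 × 198.649087 = 943.583164
V = π·2.25² × L = 15.904313 × 943.583164 = 15007.041809

L=943.583 V=15007.042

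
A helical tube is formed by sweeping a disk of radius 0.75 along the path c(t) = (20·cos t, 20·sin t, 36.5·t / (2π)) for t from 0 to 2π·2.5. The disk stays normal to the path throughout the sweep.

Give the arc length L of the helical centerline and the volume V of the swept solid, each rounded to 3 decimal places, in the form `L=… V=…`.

2πR = 2π·20 = 125.663706
per-turn = √(125.663706² + 36.5²) = √(15791.3670 + 1332.25) = √17123.6170 = 130.857239
L = 2.5 × 130.857239 = 327.143098
V = π·0.75² × L = 1.767146 × 327.143098 = 578.109574

L=327.143 V=578.110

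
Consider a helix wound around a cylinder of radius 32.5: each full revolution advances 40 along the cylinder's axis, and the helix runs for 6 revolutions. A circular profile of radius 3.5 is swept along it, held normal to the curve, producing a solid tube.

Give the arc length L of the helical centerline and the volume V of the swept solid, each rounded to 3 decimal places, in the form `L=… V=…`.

2πR = 2π·32.5 = 204.203522
per-turn = √(204.203522² + 40²) = √(41699.0786 + 1600) = √43299.0786 = 208.084306
L = 6 × 208.084306 = 1248.505839
V = π·3.5² × L = 38.484510 × 1248.505839 = 48048.135445

L=1248.506 V=48048.135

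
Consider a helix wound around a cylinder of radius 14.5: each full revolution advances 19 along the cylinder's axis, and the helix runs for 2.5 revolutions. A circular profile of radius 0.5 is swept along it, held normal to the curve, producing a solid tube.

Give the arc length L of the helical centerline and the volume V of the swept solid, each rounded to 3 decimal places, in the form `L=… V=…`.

2πR = 2π·14.5 = 91.106187
per-turn = √(91.106187² + 19²) = √(8300.3373 + 361) = √8661.3373 = 93.066306
L = 2.5 × 93.066306 = 232.665765
V = π·0.5² × L = 0.785398 × 232.665765 = 182.735264

L=232.666 V=182.735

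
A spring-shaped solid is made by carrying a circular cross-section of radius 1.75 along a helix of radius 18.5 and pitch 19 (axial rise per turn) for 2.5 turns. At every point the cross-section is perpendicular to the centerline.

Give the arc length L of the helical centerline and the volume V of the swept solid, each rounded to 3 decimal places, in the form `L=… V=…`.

2πR = 2π·18.5 = 116.238928
per-turn = √(116.238928² + 19²) = √(13511.4884 + 361) = √13872.4884 = 117.781528
L = 2.5 × 117.781528 = 294.453821
V = π·1.75² × L = 9.621128 × 294.453821 = 2832.977754

L=294.454 V=2832.978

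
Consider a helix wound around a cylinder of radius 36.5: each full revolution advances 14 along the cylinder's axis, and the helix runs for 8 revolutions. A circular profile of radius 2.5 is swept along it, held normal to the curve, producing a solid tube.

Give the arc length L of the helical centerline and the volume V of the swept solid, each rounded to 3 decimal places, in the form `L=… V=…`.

2πR = 2π·36.5 = 229.336264
per-turn = √(229.336264² + 14²) = √(52595.1219 + 196) = √52791.1219 = 229.763186
L = 8 × 229.763186 = 1838.105492
V = π·2.5² × L = 19.634954 × 1838.105492 = 36091.116933

L=1838.105 V=36091.117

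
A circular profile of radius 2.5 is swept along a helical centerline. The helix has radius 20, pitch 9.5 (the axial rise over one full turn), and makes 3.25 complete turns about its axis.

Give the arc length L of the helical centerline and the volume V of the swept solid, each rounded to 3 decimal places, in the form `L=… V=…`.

L=409.572 V=8041.936

2πR = 2π·20 = 125.663706
per-turn = √(125.663706² + 9.5²) = √(15791.3670 + 90.25) = √15881.6170 = 126.022288
L = 3.25 × 126.022288 = 409.572436
V = π·2.5² × L = 19.634954 × 409.572436 = 8041.935967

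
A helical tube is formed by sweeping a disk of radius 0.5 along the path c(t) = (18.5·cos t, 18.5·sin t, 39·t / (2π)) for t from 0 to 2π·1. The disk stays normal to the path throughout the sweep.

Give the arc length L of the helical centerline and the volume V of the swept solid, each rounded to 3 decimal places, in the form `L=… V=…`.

L=122.607 V=96.295

2πR = 2π·18.5 = 116.238928
per-turn = √(116.238928² + 39²) = √(13511.4884 + 1521) = √15032.4884 = 122.607049
L = 1 × 122.607049 = 122.607049
V = π·0.5² × L = 0.785398 × 122.607049 = 96.295351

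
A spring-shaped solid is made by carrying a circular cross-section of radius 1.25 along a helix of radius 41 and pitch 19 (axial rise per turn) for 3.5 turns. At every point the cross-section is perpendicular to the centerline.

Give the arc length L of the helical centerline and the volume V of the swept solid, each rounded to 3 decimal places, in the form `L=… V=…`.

2πR = 2π·41 = 257.610598
per-turn = √(257.610598² + 19²) = √(66363.2200 + 361) = √66724.2200 = 258.310317
L = 3.5 × 258.310317 = 904.086110
V = π·1.25² × L = 4.908739 × 904.086110 = 4437.922316

L=904.086 V=4437.922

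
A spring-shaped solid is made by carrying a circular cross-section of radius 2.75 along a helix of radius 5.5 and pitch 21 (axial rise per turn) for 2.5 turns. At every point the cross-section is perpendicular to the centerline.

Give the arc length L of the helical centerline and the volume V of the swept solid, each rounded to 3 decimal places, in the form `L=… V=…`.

2πR = 2π·5.5 = 34.557519
per-turn = √(34.557519² + 21²) = √(1194.2221 + 441) = √1635.2221 = 40.437880
L = 2.5 × 40.437880 = 101.094700
V = π·2.75² × L = 23.758294 × 101.094700 = 2401.837645

L=101.095 V=2401.838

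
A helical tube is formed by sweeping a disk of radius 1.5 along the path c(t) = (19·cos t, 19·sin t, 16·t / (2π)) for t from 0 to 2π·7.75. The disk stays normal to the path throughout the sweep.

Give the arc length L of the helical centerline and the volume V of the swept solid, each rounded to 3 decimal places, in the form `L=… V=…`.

2πR = 2π·19 = 119.380521
per-turn = √(119.380521² + 16²) = √(14251.7088 + 256) = √14507.7088 = 120.447950
L = 7.75 × 120.447950 = 933.471616
V = π·1.5² × L = 7.068583 × 933.471616 = 6598.322032

L=933.472 V=6598.322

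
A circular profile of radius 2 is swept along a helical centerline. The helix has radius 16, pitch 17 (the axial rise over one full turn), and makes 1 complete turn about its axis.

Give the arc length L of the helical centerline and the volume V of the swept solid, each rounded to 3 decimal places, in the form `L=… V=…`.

2πR = 2π·16 = 100.530965
per-turn = √(100.530965² + 17²) = √(10106.4749 + 289) = √10395.4749 = 101.958202
L = 1 × 101.958202 = 101.958202
V = π·2² × L = 12.566371 × 101.958202 = 1281.244551

L=101.958 V=1281.245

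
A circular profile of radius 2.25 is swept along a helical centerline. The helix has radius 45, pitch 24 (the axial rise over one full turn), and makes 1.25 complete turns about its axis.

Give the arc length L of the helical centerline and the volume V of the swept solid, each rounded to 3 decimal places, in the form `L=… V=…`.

2πR = 2π·45 = 282.743339
per-turn = √(282.743339² + 24²) = √(79943.7956 + 576) = √80519.7956 = 283.760102
L = 1.25 × 283.760102 = 354.700128
V = π·2.25² × L = 15.904313 × 354.700128 = 5641.261787

L=354.700 V=5641.262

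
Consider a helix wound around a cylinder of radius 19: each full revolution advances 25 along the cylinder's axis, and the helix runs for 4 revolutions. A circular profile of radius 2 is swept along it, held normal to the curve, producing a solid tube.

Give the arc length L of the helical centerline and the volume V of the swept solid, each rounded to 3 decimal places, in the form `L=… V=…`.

2πR = 2π·19 = 119.380521
per-turn = √(119.380521² + 25²) = √(14251.7088 + 625) = √14876.7088 = 121.970114
L = 4 × 121.970114 = 487.880457
V = π·2² × L = 12.566371 × 487.880457 = 6130.886635

L=487.880 V=6130.887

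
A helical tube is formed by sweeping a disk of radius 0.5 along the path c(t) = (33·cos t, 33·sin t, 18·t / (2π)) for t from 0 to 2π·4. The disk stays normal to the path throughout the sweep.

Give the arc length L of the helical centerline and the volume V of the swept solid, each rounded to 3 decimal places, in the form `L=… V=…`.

2πR = 2π·33 = 207.345115
per-turn = √(207.345115² + 18²) = √(42991.9968 + 324) = √43315.9968 = 208.124955
L = 4 × 208.124955 = 832.499819
V = π·0.5² × L = 0.785398 × 832.499819 = 653.843829

L=832.500 V=653.844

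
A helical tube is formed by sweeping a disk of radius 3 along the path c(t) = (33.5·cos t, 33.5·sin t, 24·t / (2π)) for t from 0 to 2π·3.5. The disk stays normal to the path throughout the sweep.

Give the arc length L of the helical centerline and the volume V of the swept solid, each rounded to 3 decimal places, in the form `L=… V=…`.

L=741.477 V=20964.766

2πR = 2π·33.5 = 210.486708
per-turn = √(210.486708² + 24²) = √(44304.6542 + 576) = √44880.6542 = 211.850547
L = 3.5 × 211.850547 = 741.476914
V = π·3² × L = 28.274334 × 741.476914 = 20964.765821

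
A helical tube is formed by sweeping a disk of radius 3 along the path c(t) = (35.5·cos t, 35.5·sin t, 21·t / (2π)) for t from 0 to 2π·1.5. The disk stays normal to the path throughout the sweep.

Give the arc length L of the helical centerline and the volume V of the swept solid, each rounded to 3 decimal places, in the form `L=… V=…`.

2πR = 2π·35.5 = 223.053078
per-turn = √(223.053078² + 21²) = √(49752.6758 + 441) = √50193.6758 = 224.039451
L = 1.5 × 224.039451 = 336.059177
V = π·3² × L = 28.274334 × 336.059177 = 9501.849378

L=336.059 V=9501.849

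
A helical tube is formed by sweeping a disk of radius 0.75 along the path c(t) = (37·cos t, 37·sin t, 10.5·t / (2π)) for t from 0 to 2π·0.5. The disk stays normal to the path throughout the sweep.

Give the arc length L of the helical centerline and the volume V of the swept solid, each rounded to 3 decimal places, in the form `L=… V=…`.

2πR = 2π·37 = 232.477856
per-turn = √(232.477856² + 10.5²) = √(54045.9537 + 110.25) = √54156.2037 = 232.714855
L = 0.5 × 232.714855 = 116.357427
V = π·0.75² × L = 1.767146 × 116.357427 = 205.620547

L=116.357 V=205.621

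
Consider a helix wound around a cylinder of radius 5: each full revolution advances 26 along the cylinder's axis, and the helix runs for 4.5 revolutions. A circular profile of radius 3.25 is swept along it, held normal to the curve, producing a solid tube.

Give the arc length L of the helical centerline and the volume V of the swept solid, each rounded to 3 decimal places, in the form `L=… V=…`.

2πR = 2π·5 = 31.415927
per-turn = √(31.415927² + 26²) = √(986.9604 + 676) = √1662.9604 = 40.779412
L = 4.5 × 40.779412 = 183.507354
V = π·3.25² × L = 33.183072 × 183.507354 = 6089.337809

L=183.507 V=6089.338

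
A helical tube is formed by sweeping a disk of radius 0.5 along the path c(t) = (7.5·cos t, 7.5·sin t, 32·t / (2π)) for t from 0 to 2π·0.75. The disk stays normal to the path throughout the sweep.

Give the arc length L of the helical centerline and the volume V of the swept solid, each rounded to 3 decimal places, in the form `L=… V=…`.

2πR = 2π·7.5 = 47.123890
per-turn = √(47.123890² + 32²) = √(2220.6610 + 1024) = √3244.6610 = 56.961926
L = 0.75 × 56.961926 = 42.721444
V = π·0.5² × L = 0.785398 × 42.721444 = 33.553344

L=42.721 V=33.553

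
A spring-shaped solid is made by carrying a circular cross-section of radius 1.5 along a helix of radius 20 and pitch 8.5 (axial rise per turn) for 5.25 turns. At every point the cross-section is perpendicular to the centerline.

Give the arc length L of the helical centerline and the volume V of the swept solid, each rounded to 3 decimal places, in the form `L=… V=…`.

2πR = 2π·20 = 125.663706
per-turn = √(125.663706² + 8.5²) = √(15791.3670 + 72.25) = √15863.6170 = 125.950852
L = 5.25 × 125.950852 = 661.241971
V = π·1.5² × L = 7.068583 × 661.241971 = 4674.044069

L=661.242 V=4674.044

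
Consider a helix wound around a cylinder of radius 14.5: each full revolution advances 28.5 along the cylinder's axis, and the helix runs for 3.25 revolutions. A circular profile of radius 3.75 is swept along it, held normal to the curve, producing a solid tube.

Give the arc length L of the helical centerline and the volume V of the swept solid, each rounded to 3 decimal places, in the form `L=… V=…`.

2πR = 2π·14.5 = 91.106187
per-turn = √(91.106187² + 28.5²) = √(8300.3373 + 812.25) = √9112.5873 = 95.459873
L = 3.25 × 95.459873 = 310.244586
V = π·3.75² × L = 44.178647 × 310.244586 = 13706.185969

L=310.245 V=13706.186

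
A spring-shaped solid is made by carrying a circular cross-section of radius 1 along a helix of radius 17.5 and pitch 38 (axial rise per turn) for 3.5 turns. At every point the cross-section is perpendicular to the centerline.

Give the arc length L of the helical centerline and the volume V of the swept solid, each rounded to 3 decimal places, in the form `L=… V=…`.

L=407.179 V=1279.191

2πR = 2π·17.5 = 109.955743
per-turn = √(109.955743² + 38²) = √(12090.2654 + 1444) = √13534.2654 = 116.336862
L = 3.5 × 116.336862 = 407.179016
V = π·1² × L = 3.141593 × 407.179016 = 1279.190605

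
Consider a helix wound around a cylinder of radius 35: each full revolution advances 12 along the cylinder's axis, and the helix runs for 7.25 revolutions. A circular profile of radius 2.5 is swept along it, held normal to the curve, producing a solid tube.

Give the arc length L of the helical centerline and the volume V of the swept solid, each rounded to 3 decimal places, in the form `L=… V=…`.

2πR = 2π·35 = 219.911486
per-turn = √(219.911486² + 12²) = √(48361.0616 + 144) = √48505.0616 = 220.238647
L = 7.25 × 220.238647 = 1596.730190
V = π·2.5² × L = 19.634954 × 1596.730190 = 31351.723960

L=1596.730 V=31351.724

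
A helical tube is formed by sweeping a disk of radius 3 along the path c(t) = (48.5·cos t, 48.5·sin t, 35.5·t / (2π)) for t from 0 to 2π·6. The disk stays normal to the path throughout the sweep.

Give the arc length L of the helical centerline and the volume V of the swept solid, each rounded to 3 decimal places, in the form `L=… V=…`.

L=1840.772 V=52046.597

2πR = 2π·48.5 = 304.734487
per-turn = √(304.734487² + 35.5²) = √(92863.1078 + 1260.25) = √94123.3578 = 306.795303
L = 6 × 306.795303 = 1840.771817
V = π·3² × L = 28.274334 × 1840.771817 = 52046.596947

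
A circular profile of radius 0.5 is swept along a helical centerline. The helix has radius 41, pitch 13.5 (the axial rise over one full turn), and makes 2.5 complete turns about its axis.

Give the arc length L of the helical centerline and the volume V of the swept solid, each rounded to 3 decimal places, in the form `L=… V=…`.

2πR = 2π·41 = 257.610598
per-turn = √(257.610598² + 13.5²) = √(66363.2200 + 182.25) = √66545.4700 = 257.964087
L = 2.5 × 257.964087 = 644.910217
V = π·0.5² × L = 0.785398 × 644.910217 = 506.511300

L=644.910 V=506.511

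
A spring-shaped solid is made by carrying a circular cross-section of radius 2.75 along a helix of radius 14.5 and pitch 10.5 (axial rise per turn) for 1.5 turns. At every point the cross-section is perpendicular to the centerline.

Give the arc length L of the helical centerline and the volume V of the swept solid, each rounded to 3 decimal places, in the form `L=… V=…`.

L=137.564 V=3268.283

2πR = 2π·14.5 = 91.106187
per-turn = √(91.106187² + 10.5²) = √(8300.3373 + 110.25) = √8410.5873 = 91.709254
L = 1.5 × 91.709254 = 137.563881
V = π·2.75² × L = 23.758294 × 137.563881 = 3268.283196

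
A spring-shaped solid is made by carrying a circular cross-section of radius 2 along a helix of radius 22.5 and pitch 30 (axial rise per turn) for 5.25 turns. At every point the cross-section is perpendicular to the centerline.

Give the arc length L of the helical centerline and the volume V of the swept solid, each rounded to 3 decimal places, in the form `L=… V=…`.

L=758.729 V=9534.464

2πR = 2π·22.5 = 141.371669
per-turn = √(141.371669² + 30²) = √(19985.9489 + 900) = √20885.9489 = 144.519718
L = 5.25 × 144.519718 = 758.728520
V = π·2² × L = 12.566371 × 758.728520 = 9534.463777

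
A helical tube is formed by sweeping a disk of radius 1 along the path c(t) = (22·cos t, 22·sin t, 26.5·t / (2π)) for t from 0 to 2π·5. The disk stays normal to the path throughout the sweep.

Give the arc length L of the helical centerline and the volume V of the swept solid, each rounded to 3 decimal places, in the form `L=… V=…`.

2πR = 2π·22 = 138.230077
per-turn = √(138.230077² + 26.5²) = √(19107.5541 + 702.25) = √19809.8041 = 140.747306
L = 5 × 140.747306 = 703.736530
V = π·1² × L = 3.141593 × 703.736530 = 2210.853511

L=703.737 V=2210.854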